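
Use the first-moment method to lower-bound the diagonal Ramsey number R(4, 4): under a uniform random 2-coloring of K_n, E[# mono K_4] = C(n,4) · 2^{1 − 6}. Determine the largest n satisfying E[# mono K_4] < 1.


We need C(n, 4) · 2^{1 − 6} < 1, i.e. C(n, 4) < 2^{6 − 1} = 32.
Check values of n near the boundary:
  n = 4: C(4, 4) = 1; 1 < 32? YES
  n = 5: C(5, 4) = 5; 5 < 32? YES
  n = 6: C(6, 4) = 15; 15 < 32? YES
  n = 7: C(7, 4) = 35; 35 < 32? NO
The largest n with C(n, 4) < 32 is n = 6 (where E[X] = 15/32 ≈ 0.468750). Hence R(4, 4) > 6, i.e. R(4, 4) ≥ 7.

Largest n = 6; hence R(4, 4) > 6.


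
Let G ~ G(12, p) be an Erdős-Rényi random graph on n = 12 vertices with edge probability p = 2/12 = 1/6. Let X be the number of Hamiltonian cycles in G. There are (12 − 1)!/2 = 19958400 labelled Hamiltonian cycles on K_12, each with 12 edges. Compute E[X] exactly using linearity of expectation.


K_12 has (12 − 1)!/2 = 19958400 labelled Hamiltonian cycles.
For each such Hamiltonian cycle H, let X_H = 1 if all 12 edges of H are present in G. Then P[X_H = 1] = p^{12} = (1/6)^{12} = 1/2176782336.
By linearity of expectation: E[X] = Σ_H E[X_H] = 19958400 · p^{12} = 19958400 · 1/2176782336 = 1925/209952.
Numerically: E[X] ≈ 0.009169.

E[X] = 19958400 · (1/6)^{12} = 1925/209952 ≈ 0.009169.


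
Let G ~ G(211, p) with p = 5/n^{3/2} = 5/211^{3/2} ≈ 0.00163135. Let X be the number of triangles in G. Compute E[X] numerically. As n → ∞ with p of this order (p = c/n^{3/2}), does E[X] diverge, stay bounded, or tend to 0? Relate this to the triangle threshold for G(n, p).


Number of potential triangles: C(211, 3) = 1543465.
Each occurs with probability p³ ≈ (0.00163135)³ ≈ 4.34149159e-09.
By linearity: E[X] = C(211, 3)·p³ ≈ 1543465 · 4.34149159e-09 ≈ 0.006701.
Since α = 3/2 > 1, p = c/n^{3/2} = o(1/n) is below the triangle threshold p ~ 1/n. Asymptotically E[X] ~ (c³/6)·n^{3(1−α)} = (5³/6)·n^{-1.5} → 0, so by Markov's inequality G has no triangles w.h.p.

E[X] ≈ 0.006701; in regime p = Θ(1/n^{3/2}) E[X] tends to 0 (below the triangle threshold p ~ 1/n).


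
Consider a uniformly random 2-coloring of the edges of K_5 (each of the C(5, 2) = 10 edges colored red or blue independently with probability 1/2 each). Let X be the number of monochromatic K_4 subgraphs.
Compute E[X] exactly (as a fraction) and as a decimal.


Let X = Σ_S X_S over the C(5, 4) = 5 subsets S of size 4, where X_S = 1 if the K_4 on S is monochromatic.
For a fixed S, the K_4 on S has C(4, 2) = 6 edges. P[all 6 edges red] = (1/2)^6, and likewise for blue, so P[monochromatic] = 2·(1/2)^6 = 2^{1 − 6} = 1/32.
By linearity of expectation: E[X] = C(5, 4) · 2^{1 − 6} = 5 · 1/32 = 5/32.
Numerically: E[X] ≈ 0.1562.

E[X] = C(5,4)·2^(1−C(4,2)) = 5/32 ≈ 0.1562.


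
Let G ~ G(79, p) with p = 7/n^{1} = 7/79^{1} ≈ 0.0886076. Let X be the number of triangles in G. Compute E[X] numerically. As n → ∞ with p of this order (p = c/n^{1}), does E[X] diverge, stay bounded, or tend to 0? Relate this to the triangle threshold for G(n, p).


Number of potential triangles: C(79, 3) = 79079.
Each occurs with probability p³ ≈ (0.0886076)³ ≈ 6.95685331e-04.
By linearity: E[X] = C(79, 3)·p³ ≈ 79079 · 6.95685331e-04 ≈ 55.014100.
Here α = 1, so p = 7/n is exactly at the triangle threshold p ~ 1/n. Asymptotically E[X] → c³/6 = 7³/6 = 343/6 ≈ 57.166667, a bounded constant. In this regime the triangle count is asymptotically Poisson(c³/6).

E[X] ≈ 55.014100; in regime p = Θ(1/n^{1}) E[X] stays bounded (at the triangle threshold p ~ 1/n).


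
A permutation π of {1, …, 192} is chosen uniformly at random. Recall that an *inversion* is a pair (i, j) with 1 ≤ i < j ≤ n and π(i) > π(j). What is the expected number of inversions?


Write X = Σ X_I over the C(192, 2) = 18336 pairs i < j, with X_I the indicator of one inversion.
There are 18336 indicators.
For each fixed pair i < j, the values π(i) and π(j) are two distinct elements of {1, …, 192} in uniformly random order; by symmetry P[π(i) > π(j)] = 1/2.
By linearity: E[X] = 18336 · (1/2) = C(192, 2) · (1/2) = 18336/2 = 9168 ≈ 9168.0000.

E[X] = 9168 = 9168.0000.


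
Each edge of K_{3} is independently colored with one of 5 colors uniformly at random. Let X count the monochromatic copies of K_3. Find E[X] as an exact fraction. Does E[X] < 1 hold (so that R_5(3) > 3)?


E[X] = C(3, 3) · 5^{1 − 3} = 1 · 5^{−2} = 1/25.
As a reduced fraction: E[X] = 1/25 ≈ 0.0400.
Is E[X] < 1? YES.
Since E[X] < 1, there exists a 5-coloring of K_{3} with no monochromatic K_3; hence R_5(3) > 3.

E[X] = 1/25 ≈ 0.0400; E[X] < 1, so R_5(3) > 3.


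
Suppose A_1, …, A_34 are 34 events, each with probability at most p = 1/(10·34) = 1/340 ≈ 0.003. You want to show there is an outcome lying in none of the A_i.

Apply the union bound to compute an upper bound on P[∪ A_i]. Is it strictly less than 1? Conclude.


Union bound: P[∪_{i=1}^{34} A_i] ≤ Σ_i P[A_i] ≤ 34·p = 34·(1/340) = 1/10.
Numerically: 1/10 ≈ 0.100.
Is 1/10 < 1? YES.
Since P[∪ A_i] ≤ 1/10 < 1, the complement has P[∩ A_i^c] ≥ 1 − 1/10 = 9/10 > 0, so some outcome avoids every A_i.

34·p = 1/10 ≈ 0.100; existence CERTIFIED by the union bound.


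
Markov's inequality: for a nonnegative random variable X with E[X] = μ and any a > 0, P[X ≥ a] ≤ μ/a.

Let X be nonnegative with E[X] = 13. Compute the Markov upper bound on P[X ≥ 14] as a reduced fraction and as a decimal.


μ = E[X] = 13, a = 14.
Markov: P[X ≥ 14] ≤ μ/a = (13)/14 = 13/14.
Numerically: ≈ 0.929.
(Since a = 14 > μ = 13.000, the bound 13/14 is < 1 and informative.)

P[X ≥ 14] ≤ 13/14 ≈ 0.929.


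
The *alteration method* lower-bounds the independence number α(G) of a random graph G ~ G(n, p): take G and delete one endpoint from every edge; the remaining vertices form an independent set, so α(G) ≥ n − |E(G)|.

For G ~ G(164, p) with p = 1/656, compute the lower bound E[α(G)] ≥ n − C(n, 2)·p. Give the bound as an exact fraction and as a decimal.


E[|E(G)|] = C(164, 2)·p = 13366 · (1/656) = 163/8.
E[α(G)] ≥ n − E[|E(G)|] = 164 − 163/8 = 1149/8.
Numerically: ≈ 143.62500.
(This is only a lower bound; the true E[α(G)] may be larger.)

E[α(G)] ≥ 1149/8 ≈ 143.62500.


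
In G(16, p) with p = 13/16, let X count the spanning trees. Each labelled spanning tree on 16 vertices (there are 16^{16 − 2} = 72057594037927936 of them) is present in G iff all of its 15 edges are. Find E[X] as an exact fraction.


K_16 has 16^{16 − 2} = 72057594037927936 labelled spanning trees.
For each such spanning tree H, let X_H = 1 if all 15 edges of H are present in G. Then P[X_H = 1] = p^{15} = (13/16)^{15} = 51185893014090757/1152921504606846976.
Summing the indicators: E[X] = Σ_H E[X_H] = 72057594037927936 · p^{15} = 72057594037927936 · 51185893014090757/1152921504606846976 = 51185893014090757/16.
Numerically: E[X] ≈ 3.199e+15.

E[X] = 72057594037927936 · (13/16)^{15} = 51185893014090757/16 ≈ 3.199e+15.


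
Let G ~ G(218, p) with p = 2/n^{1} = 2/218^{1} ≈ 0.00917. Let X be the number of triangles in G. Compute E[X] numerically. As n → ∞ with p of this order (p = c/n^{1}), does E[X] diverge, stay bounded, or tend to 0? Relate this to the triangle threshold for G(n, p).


Number of potential triangles: C(218, 3) = 1703016.
Each occurs with probability p³ ≈ (0.00917)³ ≈ 7.72183e-07.
By linearity: E[X] = C(218, 3)·p³ ≈ 1703016 · 7.72183e-07 ≈ 1.315.
Here α = 1, so p = 2/n is exactly at the triangle threshold p ~ 1/n. Asymptotically E[X] → c³/6 = 2³/6 = 4/3 ≈ 1.333, a bounded constant. In this regime the triangle count is asymptotically Poisson(c³/6).

E[X] ≈ 1.315; in regime p = Θ(1/n^{1}) E[X] stays bounded (at the triangle threshold p ~ 1/n).


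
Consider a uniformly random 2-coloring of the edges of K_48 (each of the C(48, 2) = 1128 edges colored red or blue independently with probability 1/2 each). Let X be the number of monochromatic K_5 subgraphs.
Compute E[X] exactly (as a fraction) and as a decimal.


Let X = Σ_S X_S over the C(48, 5) = 1712304 subsets S of size 5, where X_S = 1 if the K_5 on S is monochromatic.
For a fixed S, the K_5 on S has C(5, 2) = 10 edges. P[all 10 edges red] = (1/2)^10, and likewise for blue, so P[monochromatic] = 2·(1/2)^10 = 2^{1 − 10} = 1/512.
By linearity: E[X] = C(48, 5) · 2^{1 − 10} = 1712304 · 1/512 = 107019/32.
Numerically: E[X] ≈ 3344.34375.

E[X] = C(48,5)·2^(1−C(5,2)) = 107019/32 ≈ 3344.34375.


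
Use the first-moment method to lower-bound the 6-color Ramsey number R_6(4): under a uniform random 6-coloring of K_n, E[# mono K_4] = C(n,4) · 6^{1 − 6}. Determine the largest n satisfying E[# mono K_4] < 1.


We need C(n, 4) · 6^{1 − 6} < 1, i.e. C(n, 4) < 6^{6 − 1} = 7776.
Check values of n near the boundary:
  n = 18: C(18, 4) = 3060; 3060 < 7776? YES
  n = 19: C(19, 4) = 3876; 3876 < 7776? YES
  n = 20: C(20, 4) = 4845; 4845 < 7776? YES
  n = 21: C(21, 4) = 5985; 5985 < 7776? YES
  n = 22: C(22, 4) = 7315; 7315 < 7776? YES
  n = 23: C(23, 4) = 8855; 8855 < 7776? NO
  n = 24: C(24, 4) = 10626; 10626 < 7776? NO
  n = 25: C(25, 4) = 12650; 12650 < 7776? NO
The largest n with C(n, 4) < 7776 is n = 22 (where E[X] = 7315/7776 ≈ 0.94072). Hence R_6(4) > 22, i.e. R_6(4) ≥ 23.

Largest n = 22; hence R_6(4) > 22.


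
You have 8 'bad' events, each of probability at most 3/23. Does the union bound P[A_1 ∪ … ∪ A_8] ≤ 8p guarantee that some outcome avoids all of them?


Union bound: P[∪_{i=1}^{8} A_i] ≤ Σ_i P[A_i] ≤ 8·p = 8·(3/23) = 24/23.
Numerically: 24/23 ≈ 1.0435.
Is 24/23 < 1? NO.
Since the bound 24/23 is ≥ 1, the union bound is uninformative here; it does NOT by itself certify existence.

8·p = 24/23 ≈ 1.0435; existence NOT certified by the union bound.


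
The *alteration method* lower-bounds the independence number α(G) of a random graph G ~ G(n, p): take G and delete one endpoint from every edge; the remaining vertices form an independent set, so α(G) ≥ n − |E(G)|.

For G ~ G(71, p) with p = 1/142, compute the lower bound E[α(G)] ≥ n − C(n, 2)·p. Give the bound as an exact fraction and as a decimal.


E[|E(G)|] = C(71, 2)·p = 2485 · (1/142) = 35/2.
E[α(G)] ≥ n − E[|E(G)|] = 71 − 35/2 = 107/2.
Numerically: ≈ 53.5000.
(This is only a lower bound; the true E[α(G)] may be larger.)

E[α(G)] ≥ 107/2 ≈ 53.5000.


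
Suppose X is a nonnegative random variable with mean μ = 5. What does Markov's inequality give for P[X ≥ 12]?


μ = E[X] = 5, a = 12.
Markov: P[X ≥ 12] ≤ μ/a = (5)/12 = 5/12.
Numerically: ≈ 0.417.
(Since a = 12 > μ = 5.000, the bound 5/12 is < 1 and informative.)

P[X ≥ 12] ≤ 5/12 ≈ 0.417.


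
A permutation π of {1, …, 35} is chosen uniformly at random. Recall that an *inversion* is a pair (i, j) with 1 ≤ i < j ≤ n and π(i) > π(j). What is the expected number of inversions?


Write X = Σ X_I over the C(35, 2) = 595 pairs i < j, with X_I the indicator of one inversion.
There are 595 indicators.
For each fixed pair i < j, the values π(i) and π(j) are two distinct elements of {1, …, 35} in uniformly random order; by symmetry P[π(i) > π(j)] = 1/2.
By linearity: E[X] = 595 · (1/2) = C(35, 2) · (1/2) = 595/2 = 595/2 ≈ 297.50000.

E[X] = 595/2 = 297.50000.


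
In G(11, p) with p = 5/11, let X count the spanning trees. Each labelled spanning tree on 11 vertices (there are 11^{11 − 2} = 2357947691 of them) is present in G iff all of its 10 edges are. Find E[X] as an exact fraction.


K_11 has 11^{11 − 2} = 2357947691 labelled spanning trees.
For each such spanning tree H, let X_H = 1 if all 10 edges of H are present in G. Then P[X_H = 1] = p^{10} = (5/11)^{10} = 9765625/25937424601.
By linearity: E[X] = Σ_H E[X_H] = 2357947691 · p^{10} = 2357947691 · 9765625/25937424601 = 9765625/11.
Numerically: E[X] ≈ 887784.

E[X] = 2357947691 · (5/11)^{10} = 9765625/11 ≈ 887784.


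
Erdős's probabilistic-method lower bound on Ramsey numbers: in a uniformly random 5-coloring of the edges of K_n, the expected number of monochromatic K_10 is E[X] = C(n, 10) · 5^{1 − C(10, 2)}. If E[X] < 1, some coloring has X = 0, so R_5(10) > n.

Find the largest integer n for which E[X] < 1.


We need C(n, 10) · 5^{1 − 45} < 1, i.e. C(n, 10) < 5^{45 − 1} = 5684341886080801486968994140625.
Check values of n near the boundary:
  n = 5391: C(5391, 10) = 5666344714787188828795213697883; 5666344714787188828795213697883 < 5684341886080801486968994140625? YES
  n = 5392: C(5392, 10) = 5676873040158402483252283957448; 5676873040158402483252283957448 < 5684341886080801486968994140625? YES
  n = 5393: C(5393, 10) = 5687418968154238267170642278008; 5687418968154238267170642278008 < 5684341886080801486968994140625? NO
  n = 5394: C(5394, 10) = 5697982524930156243149785372878; 5697982524930156243149785372878 < 5684341886080801486968994140625? NO
  n = 5395: C(5395, 10) = 5708563736675616143322765475706; 5708563736675616143322765475706 < 5684341886080801486968994140625? NO
The largest n with C(n, 10) < 5684341886080801486968994140625 is n = 5392 (where E[X] = 5676873040158402483252283957448/5684341886080801486968994140625 ≈ 0.9987). Hence R_5(10) > 5392, i.e. R_5(10) ≥ 5393.

Largest n = 5392; hence R_5(10) > 5392.


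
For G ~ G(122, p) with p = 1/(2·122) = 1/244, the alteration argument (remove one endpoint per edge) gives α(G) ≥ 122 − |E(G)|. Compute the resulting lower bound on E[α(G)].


E[|E(G)|] = C(122, 2)·p = 7381 · (1/244) = 121/4.
E[α(G)] ≥ n − E[|E(G)|] = 122 − 121/4 = 367/4.
Numerically: ≈ 91.750.
(This is only a lower bound; the true E[α(G)] may be larger.)

E[α(G)] ≥ 367/4 ≈ 91.750.


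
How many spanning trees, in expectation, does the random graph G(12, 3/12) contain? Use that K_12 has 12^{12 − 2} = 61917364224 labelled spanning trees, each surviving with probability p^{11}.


K_12 has 12^{12 − 2} = 61917364224 labelled spanning trees.
For each such spanning tree H, let X_H = 1 if all 11 edges of H are present in G. Then P[X_H = 1] = p^{11} = (1/4)^{11} = 1/4194304.
By linearity: E[X] = Σ_H E[X_H] = 61917364224 · p^{11} = 61917364224 · 1/4194304 = 59049/4.
Numerically: E[X] ≈ 1.476e+04.

E[X] = 61917364224 · (1/4)^{11} = 59049/4 ≈ 1.476e+04.


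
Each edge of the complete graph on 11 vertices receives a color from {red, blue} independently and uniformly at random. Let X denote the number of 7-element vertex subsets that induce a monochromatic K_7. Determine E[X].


Let X = Σ_S X_S over the C(11, 7) = 330 subsets S of size 7, where X_S = 1 if the K_7 on S is monochromatic.
For a fixed S, the K_7 on S has C(7, 2) = 21 edges. P[all 21 edges red] = (1/2)^21, and likewise for blue, so P[monochromatic] = 2·(1/2)^21 = 2^{1 − 21} = 1/1048576.
By linearity of expectation: E[X] = C(11, 7) · 2^{1 − 21} = 330 · 1/1048576 = 165/524288.
Numerically: E[X] ≈ 0.000315.

E[X] = C(11,7)·2^(1−C(7,2)) = 165/524288 ≈ 0.000315.


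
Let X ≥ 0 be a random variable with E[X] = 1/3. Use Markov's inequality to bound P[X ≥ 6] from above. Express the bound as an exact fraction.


μ = E[X] = 1/3, a = 6.
Markov: P[X ≥ 6] ≤ μ/a = (1/3)/6 = 1/18.
Numerically: ≈ 0.056.
(Since a = 6 > μ = 0.333, the bound 1/18 is < 1 and informative.)

P[X ≥ 6] ≤ 1/18 ≈ 0.056.


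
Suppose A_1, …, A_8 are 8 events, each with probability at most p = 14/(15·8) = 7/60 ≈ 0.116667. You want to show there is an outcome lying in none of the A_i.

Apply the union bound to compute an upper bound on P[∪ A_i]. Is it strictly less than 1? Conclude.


Union bound: P[∪_{i=1}^{8} A_i] ≤ Σ_i P[A_i] ≤ 8·p = 8·(7/60) = 14/15.
Numerically: 14/15 ≈ 0.933333.
Is 14/15 < 1? YES.
Since P[∪ A_i] ≤ 14/15 < 1, the complement has P[∩ A_i^c] ≥ 1 − 14/15 = 1/15 > 0, so some outcome avoids every A_i.

8·p = 14/15 ≈ 0.933333; existence CERTIFIED by the union bound.


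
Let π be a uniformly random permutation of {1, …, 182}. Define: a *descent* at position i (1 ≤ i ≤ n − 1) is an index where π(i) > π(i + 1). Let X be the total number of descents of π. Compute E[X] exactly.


Write X = Σ X_I over i = 1, …, 181, with X_I the indicator of one descent.
There are 181 indicators.
For each fixed i, the pair (π(i), π(i+1)) is a uniformly random ordered pair of distinct values from {1, …, 182}; by symmetry P[π(i) > π(i+1)] = 1/2.
By linearity: E[X] = 181 · (1/2) = (182 − 1) · (1/2) = 181/2 ≈ 90.500000.

E[X] = 181/2 = 90.500000.


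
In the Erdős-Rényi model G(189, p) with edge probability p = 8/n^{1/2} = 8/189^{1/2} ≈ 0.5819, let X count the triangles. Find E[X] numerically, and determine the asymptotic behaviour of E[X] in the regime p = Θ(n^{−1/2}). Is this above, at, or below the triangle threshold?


Number of potential triangles: C(189, 3) = 1107414.
Each occurs with probability p³ ≈ (0.5819)³ ≈ 1.970504e-01.
By linearity: E[X] = C(189, 3)·p³ ≈ 1107414 · 1.970504e-01 ≈ 218216.3385.
Since α = 1/2 < 1, p = c/n^{1/2} ≫ 1/n is above the triangle threshold p ~ 1/n. Asymptotically E[X] ~ (c³/6)·n^{3(1−α)} = (8³/6)·n^{1.5} → ∞; triangles are abundant w.h.p.

E[X] ≈ 218216.3385; in regime p = Θ(1/n^{1/2}) E[X] diverges (above the triangle threshold p ~ 1/n).


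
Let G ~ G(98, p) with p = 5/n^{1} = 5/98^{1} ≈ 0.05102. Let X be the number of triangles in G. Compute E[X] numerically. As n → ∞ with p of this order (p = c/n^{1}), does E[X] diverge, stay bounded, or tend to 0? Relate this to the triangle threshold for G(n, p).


Number of potential triangles: C(98, 3) = 152096.
Each occurs with probability p³ ≈ (0.05102)³ ≈ 1.328103e-04.
By linearity: E[X] = C(98, 3)·p³ ≈ 152096 · 1.328103e-04 ≈ 20.1999.
Here α = 1, so p = 5/n is exactly at the triangle threshold p ~ 1/n. Asymptotically E[X] → c³/6 = 5³/6 = 125/6 ≈ 20.8333, a bounded constant. In this regime the triangle count is asymptotically Poisson(c³/6).

E[X] ≈ 20.1999; in regime p = Θ(1/n^{1}) E[X] stays bounded (at the triangle threshold p ~ 1/n).


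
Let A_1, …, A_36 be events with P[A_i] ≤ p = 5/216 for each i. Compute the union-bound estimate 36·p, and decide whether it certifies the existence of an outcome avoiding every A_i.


Union bound: P[∪_{i=1}^{36} A_i] ≤ Σ_i P[A_i] ≤ 36·p = 36·(5/216) = 5/6.
Numerically: 5/6 ≈ 0.833.
Is 5/6 < 1? YES.
Since P[∪ A_i] ≤ 5/6 < 1, the complement has P[∩ A_i^c] ≥ 1 − 5/6 = 1/6 > 0, so some outcome avoids every A_i.

36·p = 5/6 ≈ 0.833; existence CERTIFIED by the union bound.


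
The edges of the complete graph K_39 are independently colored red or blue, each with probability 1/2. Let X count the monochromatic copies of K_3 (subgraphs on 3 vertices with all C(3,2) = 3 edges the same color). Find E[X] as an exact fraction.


Let X = Σ_S X_S over the C(39, 3) = 9139 subsets S of size 3, where X_S = 1 if the K_3 on S is monochromatic.
For a fixed S, the K_3 on S has C(3, 2) = 3 edges. P[all 3 edges red] = (1/2)^3, and likewise for blue, so P[monochromatic] = 2·(1/2)^3 = 2^{1 − 3} = 1/4.
By linearity: E[X] = C(39, 3) · 2^{1 − 3} = 9139 · 1/4 = 9139/4.
Numerically: E[X] ≈ 2284.7500.

E[X] = C(39,3)·2^(1−C(3,2)) = 9139/4 ≈ 2284.7500.


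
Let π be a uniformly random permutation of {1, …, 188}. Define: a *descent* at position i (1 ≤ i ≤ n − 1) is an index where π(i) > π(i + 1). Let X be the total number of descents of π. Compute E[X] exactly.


Write X = Σ X_I over i = 1, …, 187, with X_I the indicator of one descent.
There are 187 indicators.
For each fixed i, the pair (π(i), π(i+1)) is a uniformly random ordered pair of distinct values from {1, …, 188}; by symmetry P[π(i) > π(i+1)] = 1/2.
By linearity: E[X] = 187 · (1/2) = (188 − 1) · (1/2) = 187/2 ≈ 93.500.

E[X] = 187/2 = 93.500.


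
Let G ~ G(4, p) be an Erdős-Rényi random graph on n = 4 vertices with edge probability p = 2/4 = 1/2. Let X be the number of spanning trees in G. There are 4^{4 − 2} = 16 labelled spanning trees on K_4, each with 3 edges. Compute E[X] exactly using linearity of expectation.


K_4 has 4^{4 − 2} = 16 labelled spanning trees.
For each such spanning tree H, let X_H = 1 if all 3 edges of H are present in G. Then P[X_H = 1] = p^{3} = (1/2)^{3} = 1/8.
By linearity of expectation: E[X] = Σ_H E[X_H] = 16 · p^{3} = 16 · 1/8 = 2.
Numerically: E[X] ≈ 2.

E[X] = 16 · (1/2)^{3} = 2 ≈ 2.


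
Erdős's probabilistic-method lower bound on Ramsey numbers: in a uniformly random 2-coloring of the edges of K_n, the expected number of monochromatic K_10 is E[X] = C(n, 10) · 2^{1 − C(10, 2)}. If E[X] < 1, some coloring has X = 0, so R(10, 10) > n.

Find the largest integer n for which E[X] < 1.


We need C(n, 10) · 2^{1 − 45} < 1, i.e. C(n, 10) < 2^{45 − 1} = 17592186044416.
Check values of n near the boundary:
  n = 94: C(94, 10) = 9041256841903; 9041256841903 < 17592186044416? YES
  n = 95: C(95, 10) = 10104934117421; 10104934117421 < 17592186044416? YES
  n = 96: C(96, 10) = 11279926456656; 11279926456656 < 17592186044416? YES
  n = 97: C(97, 10) = 12576469727536; 12576469727536 < 17592186044416? YES
  n = 98: C(98, 10) = 14005614014756; 14005614014756 < 17592186044416? YES
  n = 99: C(99, 10) = 15579278510796; 15579278510796 < 17592186044416? YES
  n = 100: C(100, 10) = 17310309456440; 17310309456440 < 17592186044416? YES
  n = 101: C(101, 10) = 19212541264840; 19212541264840 < 17592186044416? NO
The largest n with C(n, 10) < 17592186044416 is n = 100 (where E[X] = 2163788682055/2199023255552 ≈ 0.9840). Hence R(10, 10) > 100, i.e. R(10, 10) ≥ 101.

Largest n = 100; hence R(10, 10) > 100.


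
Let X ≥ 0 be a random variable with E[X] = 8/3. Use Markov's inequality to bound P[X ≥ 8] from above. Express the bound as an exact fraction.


μ = E[X] = 8/3, a = 8.
Markov: P[X ≥ 8] ≤ μ/a = (8/3)/8 = 1/3.
Numerically: ≈ 0.3333.
(Since a = 8 > μ = 2.6667, the bound 1/3 is < 1 and informative.)

P[X ≥ 8] ≤ 1/3 ≈ 0.3333.


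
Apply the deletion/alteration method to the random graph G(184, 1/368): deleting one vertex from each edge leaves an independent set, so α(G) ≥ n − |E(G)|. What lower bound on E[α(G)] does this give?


E[|E(G)|] = C(184, 2)·p = 16836 · (1/368) = 183/4.
E[α(G)] ≥ n − E[|E(G)|] = 184 − 183/4 = 553/4.
Numerically: ≈ 138.250.
(This is only a lower bound; the true E[α(G)] may be larger.)

E[α(G)] ≥ 553/4 ≈ 138.250.


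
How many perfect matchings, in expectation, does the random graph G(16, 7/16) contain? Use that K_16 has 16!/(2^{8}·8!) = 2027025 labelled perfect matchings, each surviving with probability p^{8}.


K_16 has 16!/(2^{8}·8!) = 2027025 labelled perfect matchings.
For each such perfect matching H, let X_H = 1 if all 8 edges of H are present in G. Then P[X_H = 1] = p^{8} = (7/16)^{8} = 5764801/4294967296.
By linearity: E[X] = Σ_H E[X_H] = 2027025 · p^{8} = 2027025 · 5764801/4294967296 = 11685395747025/4294967296.
Numerically: E[X] ≈ 2720.7.

E[X] = 2027025 · (7/16)^{8} = 11685395747025/4294967296 ≈ 2720.7.


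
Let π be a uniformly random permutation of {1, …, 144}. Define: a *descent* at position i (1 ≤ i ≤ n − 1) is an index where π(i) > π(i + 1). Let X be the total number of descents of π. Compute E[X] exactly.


Write X = Σ X_I over i = 1, …, 143, with X_I the indicator of one descent.
There are 143 indicators.
For each fixed i, the pair (π(i), π(i+1)) is a uniformly random ordered pair of distinct values from {1, …, 144}; by symmetry P[π(i) > π(i+1)] = 1/2.
By linearity: E[X] = 143 · (1/2) = (144 − 1) · (1/2) = 143/2 ≈ 71.500000.

E[X] = 143/2 = 71.500000.


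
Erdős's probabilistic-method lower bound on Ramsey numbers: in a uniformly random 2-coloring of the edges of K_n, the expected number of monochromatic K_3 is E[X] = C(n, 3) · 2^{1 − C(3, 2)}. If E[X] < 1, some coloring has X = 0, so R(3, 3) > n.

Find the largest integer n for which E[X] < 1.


We need C(n, 3) · 2^{1 − 3} < 1, i.e. C(n, 3) < 2^{3 − 1} = 4.
Check values of n near the boundary:
  n = 3: C(3, 3) = 1; 1 < 4? YES
  n = 4: C(4, 3) = 4; 4 < 4? NO
  n = 5: C(5, 3) = 10; 10 < 4? NO
  n = 6: C(6, 3) = 20; 20 < 4? NO
The largest n with C(n, 3) < 4 is n = 3 (where E[X] = 1/4 ≈ 0.250). Hence R(3, 3) > 3, i.e. R(3, 3) ≥ 4.

Largest n = 3; hence R(3, 3) > 3.


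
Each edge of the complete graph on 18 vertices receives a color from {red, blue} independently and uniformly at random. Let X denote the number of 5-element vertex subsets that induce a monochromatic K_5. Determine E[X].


Let X = Σ_S X_S over the C(18, 5) = 8568 subsets S of size 5, where X_S = 1 if the K_5 on S is monochromatic.
For a fixed S, the K_5 on S has C(5, 2) = 10 edges. P[all 10 edges red] = (1/2)^10, and likewise for blue, so P[monochromatic] = 2·(1/2)^10 = 2^{1 − 10} = 1/512.
Summing: E[X] = C(18, 5) · 2^{1 − 10} = 8568 · 1/512 = 1071/64.
Numerically: E[X] ≈ 16.73438.

E[X] = C(18,5)·2^(1−C(5,2)) = 1071/64 ≈ 16.73438.


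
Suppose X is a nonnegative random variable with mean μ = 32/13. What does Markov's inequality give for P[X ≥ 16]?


μ = E[X] = 32/13, a = 16.
Markov: P[X ≥ 16] ≤ μ/a = (32/13)/16 = 2/13.
Numerically: ≈ 0.15385.
(Since a = 16 > μ = 2.46154, the bound 2/13 is < 1 and informative.)

P[X ≥ 16] ≤ 2/13 ≈ 0.15385.


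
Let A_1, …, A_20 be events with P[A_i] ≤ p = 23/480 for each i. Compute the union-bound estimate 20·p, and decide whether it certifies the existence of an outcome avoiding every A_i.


Union bound: P[∪_{i=1}^{20} A_i] ≤ Σ_i P[A_i] ≤ 20·p = 20·(23/480) = 23/24.
Numerically: 23/24 ≈ 0.958333.
Is 23/24 < 1? YES.
Since P[∪ A_i] ≤ 23/24 < 1, the complement has P[∩ A_i^c] ≥ 1 − 23/24 = 1/24 > 0, so some outcome avoids every A_i.

20·p = 23/24 ≈ 0.958333; existence CERTIFIED by the union bound.


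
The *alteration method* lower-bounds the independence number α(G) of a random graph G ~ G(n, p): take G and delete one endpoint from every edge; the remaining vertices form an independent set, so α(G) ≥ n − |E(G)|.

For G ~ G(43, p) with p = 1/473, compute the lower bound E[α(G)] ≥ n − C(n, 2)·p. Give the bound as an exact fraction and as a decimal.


E[|E(G)|] = C(43, 2)·p = 903 · (1/473) = 21/11.
E[α(G)] ≥ n − E[|E(G)|] = 43 − 21/11 = 452/11.
Numerically: ≈ 41.091.
(This is only a lower bound; the true E[α(G)] may be larger.)

E[α(G)] ≥ 452/11 ≈ 41.091.


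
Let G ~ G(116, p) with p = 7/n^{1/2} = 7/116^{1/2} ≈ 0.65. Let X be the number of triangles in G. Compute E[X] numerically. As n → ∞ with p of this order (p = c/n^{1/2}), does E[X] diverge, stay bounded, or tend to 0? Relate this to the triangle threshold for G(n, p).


Number of potential triangles: C(116, 3) = 253460.
Each occurs with probability p³ ≈ (0.65)³ ≈ 2.74541e-01.
By linearity: E[X] = C(116, 3)·p³ ≈ 253460 · 2.74541e-01 ≈ 69585.150.
Since α = 1/2 < 1, p = c/n^{1/2} ≫ 1/n is above the triangle threshold p ~ 1/n. Asymptotically E[X] ~ (c³/6)·n^{3(1−α)} = (7³/6)·n^{1.5} → ∞; triangles are abundant w.h.p.

E[X] ≈ 69585.150; in regime p = Θ(1/n^{1/2}) E[X] diverges (above the triangle threshold p ~ 1/n).


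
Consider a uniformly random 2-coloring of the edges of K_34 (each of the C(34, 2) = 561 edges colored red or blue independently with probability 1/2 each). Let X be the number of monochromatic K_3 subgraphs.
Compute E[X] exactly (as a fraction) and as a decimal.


Let X = Σ_S X_S over the C(34, 3) = 5984 subsets S of size 3, where X_S = 1 if the K_3 on S is monochromatic.
For a fixed S, the K_3 on S has C(3, 2) = 3 edges. P[all 3 edges red] = (1/2)^3, and likewise for blue, so P[monochromatic] = 2·(1/2)^3 = 2^{1 − 3} = 1/4.
By linearity of expectation: E[X] = C(34, 3) · 2^{1 − 3} = 5984 · 1/4 = 1496.
Numerically: E[X] ≈ 1496.0000.

E[X] = C(34,3)·2^(1−C(3,2)) = 1496 ≈ 1496.0000.


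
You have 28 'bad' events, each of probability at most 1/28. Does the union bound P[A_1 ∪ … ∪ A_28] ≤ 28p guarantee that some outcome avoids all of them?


Union bound: P[∪_{i=1}^{28} A_i] ≤ Σ_i P[A_i] ≤ 28·p = 28·(1/28) = 1.
Numerically: 1 ≈ 1.000.
Is 1 < 1? NO.
Since the bound 1 is ≥ 1, the union bound is uninformative here; it does NOT by itself certify existence.

28·p = 1 ≈ 1.000; existence NOT certified by the union bound.


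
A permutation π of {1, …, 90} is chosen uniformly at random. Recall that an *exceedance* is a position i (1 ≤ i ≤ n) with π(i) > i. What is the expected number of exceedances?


Write X = Σ_{i=1}^{90} X_i, where X_i = 1_{π(i) > i}.
For each fixed i, π(i) is uniform over {1, …, 90} (marginal of a uniform permutation), so P[π(i) > i] = (n − i)/n. Summing: Σ_{i=1}^{90} (n − i)/n = (0 + 1 + … + 89)/90 = 90(90 − 1)/(2·90) = (90 − 1)/2.
Hence E[X] = Σ_{i=1}^{90} (90 − i)/90 = 89/2 ≈ 44.5000.

E[X] = 89/2 = 44.5000.


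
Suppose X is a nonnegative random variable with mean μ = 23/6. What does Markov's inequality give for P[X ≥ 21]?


μ = E[X] = 23/6, a = 21.
Markov: P[X ≥ 21] ≤ μ/a = (23/6)/21 = 23/126.
Numerically: ≈ 0.18254.
(Since a = 21 > μ = 3.83333, the bound 23/126 is < 1 and informative.)

P[X ≥ 21] ≤ 23/126 ≈ 0.18254.


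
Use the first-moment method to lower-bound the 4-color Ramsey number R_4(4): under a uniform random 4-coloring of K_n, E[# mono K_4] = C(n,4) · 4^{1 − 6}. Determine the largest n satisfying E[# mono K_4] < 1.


We need C(n, 4) · 4^{1 − 6} < 1, i.e. C(n, 4) < 4^{6 − 1} = 1024.
Check values of n near the boundary:
  n = 12: C(12, 4) = 495; 495 < 1024? YES
  n = 13: C(13, 4) = 715; 715 < 1024? YES
  n = 14: C(14, 4) = 1001; 1001 < 1024? YES
  n = 15: C(15, 4) = 1365; 1365 < 1024? NO
  n = 16: C(16, 4) = 1820; 1820 < 1024? NO
The largest n with C(n, 4) < 1024 is n = 14 (where E[X] = 1001/1024 ≈ 0.977539). Hence R_4(4) > 14, i.e. R_4(4) ≥ 15.

Largest n = 14; hence R_4(4) > 14.


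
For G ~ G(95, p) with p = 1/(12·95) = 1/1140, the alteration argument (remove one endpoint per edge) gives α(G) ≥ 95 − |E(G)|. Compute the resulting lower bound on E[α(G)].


E[|E(G)|] = C(95, 2)·p = 4465 · (1/1140) = 47/12.
E[α(G)] ≥ n − E[|E(G)|] = 95 − 47/12 = 1093/12.
Numerically: ≈ 91.08333.
(This is only a lower bound; the true E[α(G)] may be larger.)

E[α(G)] ≥ 1093/12 ≈ 91.08333.


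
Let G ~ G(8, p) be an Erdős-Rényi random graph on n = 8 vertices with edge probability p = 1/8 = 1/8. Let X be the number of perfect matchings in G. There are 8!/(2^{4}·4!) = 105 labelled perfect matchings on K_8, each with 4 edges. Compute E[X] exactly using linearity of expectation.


K_8 has 8!/(2^{4}·4!) = 105 labelled perfect matchings.
For each such perfect matching H, let X_H = 1 if all 4 edges of H are present in G. Then P[X_H = 1] = p^{4} = (1/8)^{4} = 1/4096.
By linearity of expectation: E[X] = Σ_H E[X_H] = 105 · p^{4} = 105 · 1/4096 = 105/4096.
Numerically: E[X] ≈ 0.025635.

E[X] = 105 · (1/8)^{4} = 105/4096 ≈ 0.025635.


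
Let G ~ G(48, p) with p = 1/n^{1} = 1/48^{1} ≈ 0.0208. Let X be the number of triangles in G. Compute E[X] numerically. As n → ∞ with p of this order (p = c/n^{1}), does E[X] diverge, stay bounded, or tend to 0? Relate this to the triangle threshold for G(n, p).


Number of potential triangles: C(48, 3) = 17296.
Each occurs with probability p³ ≈ (0.0208)³ ≈ 9.04225e-06.
By linearity: E[X] = C(48, 3)·p³ ≈ 17296 · 9.04225e-06 ≈ 0.156.
Here α = 1, so p = 1/n is exactly at the triangle threshold p ~ 1/n. Asymptotically E[X] → c³/6 = 1³/6 = 1/6 ≈ 0.167, a bounded constant. In this regime the triangle count is asymptotically Poisson(c³/6).

E[X] ≈ 0.156; in regime p = Θ(1/n^{1}) E[X] stays bounded (at the triangle threshold p ~ 1/n).


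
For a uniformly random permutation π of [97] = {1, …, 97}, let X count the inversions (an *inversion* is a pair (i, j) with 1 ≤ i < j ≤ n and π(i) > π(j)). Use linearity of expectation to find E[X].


Write X = Σ X_I over the C(97, 2) = 4656 pairs i < j, with X_I the indicator of one inversion.
There are 4656 indicators.
For each fixed pair i < j, the values π(i) and π(j) are two distinct elements of {1, …, 97} in uniformly random order; by symmetry P[π(i) > π(j)] = 1/2.
By linearity: E[X] = 4656 · (1/2) = C(97, 2) · (1/2) = 4656/2 = 2328 ≈ 2328.0000.

E[X] = 2328 = 2328.0000.


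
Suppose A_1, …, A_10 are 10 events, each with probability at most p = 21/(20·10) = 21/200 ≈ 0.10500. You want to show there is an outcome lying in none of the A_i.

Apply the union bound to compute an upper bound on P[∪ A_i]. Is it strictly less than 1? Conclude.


Union bound: P[∪_{i=1}^{10} A_i] ≤ Σ_i P[A_i] ≤ 10·p = 10·(21/200) = 21/20.
Numerically: 21/20 ≈ 1.05000.
Is 21/20 < 1? NO.
Since the bound 21/20 is ≥ 1, the union bound is uninformative here; it does NOT by itself certify existence.

10·p = 21/20 ≈ 1.05000; existence NOT certified by the union bound.


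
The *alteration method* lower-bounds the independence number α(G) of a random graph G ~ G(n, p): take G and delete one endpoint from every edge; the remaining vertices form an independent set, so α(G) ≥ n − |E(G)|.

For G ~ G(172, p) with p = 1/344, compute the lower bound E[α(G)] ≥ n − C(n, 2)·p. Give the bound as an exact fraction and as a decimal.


E[|E(G)|] = C(172, 2)·p = 14706 · (1/344) = 171/4.
E[α(G)] ≥ n − E[|E(G)|] = 172 − 171/4 = 517/4.
Numerically: ≈ 129.2500.
(This is only a lower bound; the true E[α(G)] may be larger.)

E[α(G)] ≥ 517/4 ≈ 129.2500.


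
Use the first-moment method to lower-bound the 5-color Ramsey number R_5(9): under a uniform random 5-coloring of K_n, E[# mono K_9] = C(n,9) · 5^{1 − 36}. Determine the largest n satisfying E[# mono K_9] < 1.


We need C(n, 9) · 5^{1 − 36} < 1, i.e. C(n, 9) < 5^{36 − 1} = 2910383045673370361328125.
Check values of n near the boundary:
  n = 2167: C(2167, 9) = 2855899084841489792706810; 2855899084841489792706810 < 2910383045673370361328125? YES
  n = 2168: C(2168, 9) = 2867804175977929537095120; 2867804175977929537095120 < 2910383045673370361328125? YES
  n = 2169: C(2169, 9) = 2879753360044504243499683; 2879753360044504243499683 < 2910383045673370361328125? YES
  n = 2170: C(2170, 9) = 2891746779868845075610510; 2891746779868845075610510 < 2910383045673370361328125? YES
  n = 2171: C(2171, 9) = 2903784578674959601827205; 2903784578674959601827205 < 2910383045673370361328125? YES
  n = 2172: C(2172, 9) = 2915866900084148060642020; 2915866900084148060642020 < 2910383045673370361328125? NO
The largest n with C(n, 9) < 2910383045673370361328125 is n = 2171 (where E[X] = 580756915734991920365441/582076609134674072265625 ≈ 0.9977). Hence R_5(9) > 2171, i.e. R_5(9) ≥ 2172.

Largest n = 2171; hence R_5(9) > 2171.


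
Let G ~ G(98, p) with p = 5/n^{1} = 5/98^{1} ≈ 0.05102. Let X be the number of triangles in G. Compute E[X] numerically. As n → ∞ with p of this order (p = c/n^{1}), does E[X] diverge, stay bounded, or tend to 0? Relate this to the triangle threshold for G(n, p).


Number of potential triangles: C(98, 3) = 152096.
Each occurs with probability p³ ≈ (0.05102)³ ≈ 1.328103e-04.
By linearity: E[X] = C(98, 3)·p³ ≈ 152096 · 1.328103e-04 ≈ 20.1999.
Here α = 1, so p = 5/n is exactly at the triangle threshold p ~ 1/n. Asymptotically E[X] → c³/6 = 5³/6 = 125/6 ≈ 20.8333, a bounded constant. In this regime the triangle count is asymptotically Poisson(c³/6).

E[X] ≈ 20.1999; in regime p = Θ(1/n^{1}) E[X] stays bounded (at the triangle threshold p ~ 1/n).


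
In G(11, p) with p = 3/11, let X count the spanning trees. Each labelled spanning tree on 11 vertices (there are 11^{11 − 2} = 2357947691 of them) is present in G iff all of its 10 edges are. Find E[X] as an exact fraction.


K_11 has 11^{11 − 2} = 2357947691 labelled spanning trees.
For each such spanning tree H, let X_H = 1 if all 10 edges of H are present in G. Then P[X_H = 1] = p^{10} = (3/11)^{10} = 59049/25937424601.
By linearity of expectation: E[X] = Σ_H E[X_H] = 2357947691 · p^{10} = 2357947691 · 59049/25937424601 = 59049/11.
Numerically: E[X] ≈ 5.37e+03.

E[X] = 2357947691 · (3/11)^{10} = 59049/11 ≈ 5.37e+03.


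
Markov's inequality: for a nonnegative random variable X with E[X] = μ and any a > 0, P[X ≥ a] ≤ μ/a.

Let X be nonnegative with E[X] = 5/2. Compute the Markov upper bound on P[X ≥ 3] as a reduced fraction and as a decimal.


μ = E[X] = 5/2, a = 3.
Markov: P[X ≥ 3] ≤ μ/a = (5/2)/3 = 5/6.
Numerically: ≈ 0.833.
(Since a = 3 > μ = 2.500, the bound 5/6 is < 1 and informative.)

P[X ≥ 3] ≤ 5/6 ≈ 0.833.


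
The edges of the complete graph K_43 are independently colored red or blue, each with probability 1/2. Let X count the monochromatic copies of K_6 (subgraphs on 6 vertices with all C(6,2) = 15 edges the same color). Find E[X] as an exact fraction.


Let X = Σ_S X_S over the C(43, 6) = 6096454 subsets S of size 6, where X_S = 1 if the K_6 on S is monochromatic.
For a fixed S, the K_6 on S has C(6, 2) = 15 edges. P[all 15 edges red] = (1/2)^15, and likewise for blue, so P[monochromatic] = 2·(1/2)^15 = 2^{1 − 15} = 1/16384.
Summing: E[X] = C(43, 6) · 2^{1 − 15} = 6096454 · 1/16384 = 3048227/8192.
Numerically: E[X] ≈ 372.098022.

E[X] = C(43,6)·2^(1−C(6,2)) = 3048227/8192 ≈ 372.098022.


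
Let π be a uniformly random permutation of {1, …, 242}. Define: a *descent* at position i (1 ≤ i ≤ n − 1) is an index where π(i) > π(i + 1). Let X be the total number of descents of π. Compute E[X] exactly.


Write X = Σ X_I over i = 1, …, 241, with X_I the indicator of one descent.
There are 241 indicators.
For each fixed i, the pair (π(i), π(i+1)) is a uniformly random ordered pair of distinct values from {1, …, 242}; by symmetry P[π(i) > π(i+1)] = 1/2.
By linearity: E[X] = 241 · (1/2) = (242 − 1) · (1/2) = 241/2 ≈ 120.5000.

E[X] = 241/2 = 120.5000.


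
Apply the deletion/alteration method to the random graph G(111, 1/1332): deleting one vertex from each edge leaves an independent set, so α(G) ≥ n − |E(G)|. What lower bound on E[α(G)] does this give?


E[|E(G)|] = C(111, 2)·p = 6105 · (1/1332) = 55/12.
E[α(G)] ≥ n − E[|E(G)|] = 111 − 55/12 = 1277/12.
Numerically: ≈ 106.417.
(This is only a lower bound; the true E[α(G)] may be larger.)

E[α(G)] ≥ 1277/12 ≈ 106.417.


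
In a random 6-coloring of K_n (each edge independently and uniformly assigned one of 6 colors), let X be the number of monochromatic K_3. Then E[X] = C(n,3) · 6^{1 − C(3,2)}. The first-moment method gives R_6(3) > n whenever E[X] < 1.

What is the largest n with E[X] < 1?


We need C(n, 3) · 6^{1 − 3} < 1, i.e. C(n, 3) < 6^{3 − 1} = 36.
Check values of n near the boundary:
  n = 4: C(4, 3) = 4; 4 < 36? YES
  n = 5: C(5, 3) = 10; 10 < 36? YES
  n = 6: C(6, 3) = 20; 20 < 36? YES
  n = 7: C(7, 3) = 35; 35 < 36? YES
  n = 8: C(8, 3) = 56; 56 < 36? NO
  n = 9: C(9, 3) = 84; 84 < 36? NO
The largest n with C(n, 3) < 36 is n = 7 (where E[X] = 35/36 ≈ 0.9722222). Hence R_6(3) > 7, i.e. R_6(3) ≥ 8.

Largest n = 7; hence R_6(3) > 7.


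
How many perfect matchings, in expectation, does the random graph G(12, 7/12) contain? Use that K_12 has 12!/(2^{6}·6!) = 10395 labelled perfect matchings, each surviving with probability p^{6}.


K_12 has 12!/(2^{6}·6!) = 10395 labelled perfect matchings.
For each such perfect matching H, let X_H = 1 if all 6 edges of H are present in G. Then P[X_H = 1] = p^{6} = (7/12)^{6} = 117649/2985984.
By linearity: E[X] = Σ_H E[X_H] = 10395 · p^{6} = 10395 · 117649/2985984 = 45294865/110592.
Numerically: E[X] ≈ 409.6.

E[X] = 10395 · (7/12)^{6} = 45294865/110592 ≈ 409.6.


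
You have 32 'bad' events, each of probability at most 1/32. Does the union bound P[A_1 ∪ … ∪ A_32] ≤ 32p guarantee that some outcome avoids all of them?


Union bound: P[∪_{i=1}^{32} A_i] ≤ Σ_i P[A_i] ≤ 32·p = 32·(1/32) = 1.
Numerically: 1 ≈ 1.000000.
Is 1 < 1? NO.
Since the bound 1 is ≥ 1, the union bound is uninformative here; it does NOT by itself certify existence.

32·p = 1 ≈ 1.000000; existence NOT certified by the union bound.
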